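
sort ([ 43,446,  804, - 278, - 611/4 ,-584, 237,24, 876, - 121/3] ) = [ - 584,  -  278, - 611/4, - 121/3, 24, 43, 237, 446, 804, 876 ]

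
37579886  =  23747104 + 13832782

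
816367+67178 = 883545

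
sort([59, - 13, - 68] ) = [ - 68, - 13,59]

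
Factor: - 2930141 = - 37^1*79193^1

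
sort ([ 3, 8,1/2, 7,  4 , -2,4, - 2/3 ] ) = [ - 2, - 2/3,  1/2,3, 4,4,7,8]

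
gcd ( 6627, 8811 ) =3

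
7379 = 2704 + 4675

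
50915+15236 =66151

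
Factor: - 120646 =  - 2^1*179^1*337^1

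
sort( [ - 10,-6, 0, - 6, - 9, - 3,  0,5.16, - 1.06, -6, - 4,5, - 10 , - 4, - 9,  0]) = [ - 10, - 10, - 9, - 9,- 6, -6,-6, -4,  -  4, - 3, -1.06,0, 0,0,  5, 5.16] 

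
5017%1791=1435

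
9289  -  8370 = 919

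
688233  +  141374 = 829607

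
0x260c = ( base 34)8EG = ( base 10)9740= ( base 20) 1470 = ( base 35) 7XA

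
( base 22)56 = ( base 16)74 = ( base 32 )3K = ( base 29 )40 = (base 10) 116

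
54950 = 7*7850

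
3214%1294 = 626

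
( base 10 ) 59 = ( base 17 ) 38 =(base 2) 111011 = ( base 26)27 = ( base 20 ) 2J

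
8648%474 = 116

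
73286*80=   5862880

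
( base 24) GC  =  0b110001100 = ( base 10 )396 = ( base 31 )CO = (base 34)BM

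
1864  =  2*932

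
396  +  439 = 835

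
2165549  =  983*2203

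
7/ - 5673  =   - 1 + 5666/5673 = - 0.00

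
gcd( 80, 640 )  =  80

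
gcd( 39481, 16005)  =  1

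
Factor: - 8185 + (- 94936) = - 101^1*1021^1= - 103121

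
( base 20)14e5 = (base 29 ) BLP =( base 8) 23235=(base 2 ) 10011010011101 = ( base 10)9885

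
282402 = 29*9738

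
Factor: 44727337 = 44727337^1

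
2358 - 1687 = 671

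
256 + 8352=8608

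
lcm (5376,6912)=48384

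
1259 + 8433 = 9692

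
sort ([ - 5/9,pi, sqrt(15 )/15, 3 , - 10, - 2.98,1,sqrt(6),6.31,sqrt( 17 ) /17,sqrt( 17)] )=[ - 10, - 2.98, - 5/9,sqrt( 17 ) /17,sqrt( 15) /15, 1,sqrt( 6 ), 3,pi,sqrt( 17),6.31] 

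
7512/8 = 939 = 939.00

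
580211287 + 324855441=905066728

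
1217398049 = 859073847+358324202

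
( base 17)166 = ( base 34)bn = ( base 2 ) 110001101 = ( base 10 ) 397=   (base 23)h6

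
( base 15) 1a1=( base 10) 376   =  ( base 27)DP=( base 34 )b2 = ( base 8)570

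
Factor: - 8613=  - 3^3*11^1*29^1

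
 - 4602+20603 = 16001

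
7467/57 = 131  =  131.00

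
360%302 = 58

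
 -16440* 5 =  - 82200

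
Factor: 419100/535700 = 3^1 * 127^1 * 487^( - 1) = 381/487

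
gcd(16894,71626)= 2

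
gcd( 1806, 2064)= 258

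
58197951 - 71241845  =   - 13043894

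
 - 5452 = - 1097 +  - 4355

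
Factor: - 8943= - 3^1*11^1*271^1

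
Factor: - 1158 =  - 2^1*3^1  *  193^1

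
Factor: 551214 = 2^1*3^2 * 113^1*271^1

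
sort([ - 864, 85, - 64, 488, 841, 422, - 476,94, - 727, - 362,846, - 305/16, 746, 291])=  [ - 864 , - 727, - 476, - 362, - 64, - 305/16,85,94, 291, 422, 488,746, 841,846]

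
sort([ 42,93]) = [42,93]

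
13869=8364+5505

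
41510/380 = 109  +  9/38 = 109.24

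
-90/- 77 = 90/77 = 1.17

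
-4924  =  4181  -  9105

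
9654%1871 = 299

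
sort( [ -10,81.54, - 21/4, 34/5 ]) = [ - 10, - 21/4,34/5, 81.54 ]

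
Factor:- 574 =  - 2^1*7^1*41^1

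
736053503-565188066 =170865437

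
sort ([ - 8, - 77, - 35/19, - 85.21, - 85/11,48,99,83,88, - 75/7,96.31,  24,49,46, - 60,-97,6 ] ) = [-97 , - 85.21, - 77, - 60, - 75/7,  -  8, - 85/11, - 35/19,6,24,  46,48,49 , 83, 88,  96.31,99] 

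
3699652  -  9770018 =-6070366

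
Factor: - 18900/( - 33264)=25/44 = 2^( - 2 )*5^2*11^( - 1)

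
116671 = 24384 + 92287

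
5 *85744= 428720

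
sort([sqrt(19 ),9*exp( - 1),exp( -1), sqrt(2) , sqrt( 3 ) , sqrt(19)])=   [exp( - 1), sqrt(2),  sqrt ( 3), 9*exp( - 1), sqrt(19 ),  sqrt(19)] 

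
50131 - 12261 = 37870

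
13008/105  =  123+ 31/35=123.89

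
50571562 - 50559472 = 12090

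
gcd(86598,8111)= 1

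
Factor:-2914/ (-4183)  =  62/89= 2^1*31^1*89^(- 1)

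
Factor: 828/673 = 2^2*3^2 * 23^1 * 673^(-1)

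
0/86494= 0= 0.00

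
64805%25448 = 13909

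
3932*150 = 589800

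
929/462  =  929/462=2.01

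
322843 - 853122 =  - 530279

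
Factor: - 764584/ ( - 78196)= 2^1 * 31^1*113^( - 1) * 173^( - 1)* 3083^1 = 191146/19549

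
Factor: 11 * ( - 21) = -231 = - 3^1 * 7^1*11^1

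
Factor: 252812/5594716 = 63203/1398679 = 7^1*547^( - 1) * 2557^( - 1)*9029^1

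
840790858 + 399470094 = 1240260952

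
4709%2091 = 527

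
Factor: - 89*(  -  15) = 1335 = 3^1*5^1*89^1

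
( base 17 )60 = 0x66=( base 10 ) 102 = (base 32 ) 36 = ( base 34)30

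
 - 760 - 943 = - 1703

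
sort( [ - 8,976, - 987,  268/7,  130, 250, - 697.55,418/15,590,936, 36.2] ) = [ -987, - 697.55, -8,418/15, 36.2, 268/7, 130,250,590, 936, 976 ] 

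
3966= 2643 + 1323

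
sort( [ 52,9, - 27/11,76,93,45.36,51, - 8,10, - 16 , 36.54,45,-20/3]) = [ - 16, - 8, - 20/3, - 27/11,9, 10, 36.54,45,45.36,51,52,76, 93]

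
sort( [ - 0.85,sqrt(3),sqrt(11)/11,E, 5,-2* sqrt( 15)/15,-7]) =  [ - 7, - 0.85, - 2* sqrt( 15 )/15, sqrt(11 )/11, sqrt(3 ),E, 5]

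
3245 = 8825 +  - 5580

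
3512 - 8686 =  - 5174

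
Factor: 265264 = 2^4*59^1*281^1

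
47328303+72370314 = 119698617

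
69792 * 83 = 5792736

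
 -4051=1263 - 5314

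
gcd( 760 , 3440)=40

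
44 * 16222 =713768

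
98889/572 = 172  +  505/572 = 172.88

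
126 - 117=9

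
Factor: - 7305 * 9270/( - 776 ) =2^( - 2)*3^3*5^2 * 97^( - 1 )*103^1* 487^1 = 33858675/388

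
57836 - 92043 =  - 34207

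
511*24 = 12264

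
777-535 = 242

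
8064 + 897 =8961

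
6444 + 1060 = 7504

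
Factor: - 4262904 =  - 2^3*3^2*59207^1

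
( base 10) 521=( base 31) GP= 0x209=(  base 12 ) 375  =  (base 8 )1011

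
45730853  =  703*65051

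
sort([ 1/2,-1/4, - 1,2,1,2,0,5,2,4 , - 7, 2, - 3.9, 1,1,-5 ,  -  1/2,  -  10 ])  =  [  -  10, - 7,  -  5, - 3.9,  -  1, - 1/2,  -  1/4,0,  1/2,1,1,1,2,2,2 , 2,  4,5]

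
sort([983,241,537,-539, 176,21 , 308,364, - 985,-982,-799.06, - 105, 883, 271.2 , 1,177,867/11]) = [-985,-982, - 799.06, - 539,-105,1, 21,  867/11,176,177,241, 271.2, 308,364, 537, 883,983 ] 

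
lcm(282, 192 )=9024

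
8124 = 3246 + 4878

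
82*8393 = 688226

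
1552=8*194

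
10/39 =10/39 = 0.26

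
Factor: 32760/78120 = 13/31 = 13^1*31^( - 1)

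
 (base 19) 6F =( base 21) 63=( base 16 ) 81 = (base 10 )129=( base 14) 93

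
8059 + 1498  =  9557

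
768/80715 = 256/26905 = 0.01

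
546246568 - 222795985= 323450583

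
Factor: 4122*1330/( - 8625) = - 365484/575=- 2^2 * 3^1 * 5^( - 2)*7^1*19^1*23^( - 1)*229^1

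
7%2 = 1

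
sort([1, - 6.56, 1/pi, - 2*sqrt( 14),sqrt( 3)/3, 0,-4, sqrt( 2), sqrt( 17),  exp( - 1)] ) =[ - 2*sqrt(14), - 6.56, - 4,  0, 1/pi,  exp( - 1), sqrt( 3 ) /3,1,sqrt( 2),sqrt( 17) ]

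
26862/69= 8954/23=389.30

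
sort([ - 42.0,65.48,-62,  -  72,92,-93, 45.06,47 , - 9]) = [-93,  -  72,  -  62, - 42.0, - 9,45.06  ,  47, 65.48, 92]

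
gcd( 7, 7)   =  7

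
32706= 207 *158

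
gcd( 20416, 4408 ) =232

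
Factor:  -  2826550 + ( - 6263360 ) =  - 2^1*3^2*5^1 * 100999^1 = - 9089910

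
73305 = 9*8145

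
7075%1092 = 523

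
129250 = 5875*22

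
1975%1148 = 827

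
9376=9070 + 306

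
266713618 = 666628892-399915274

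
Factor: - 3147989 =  - 13^1*103^1*2351^1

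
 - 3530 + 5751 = 2221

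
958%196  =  174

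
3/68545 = 3/68545 = 0.00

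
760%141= 55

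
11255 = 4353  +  6902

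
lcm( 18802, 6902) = 545258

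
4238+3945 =8183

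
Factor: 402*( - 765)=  - 2^1*3^3 * 5^1*17^1 *67^1 = -  307530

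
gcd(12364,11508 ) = 4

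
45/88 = 45/88=0.51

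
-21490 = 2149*( - 10)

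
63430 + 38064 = 101494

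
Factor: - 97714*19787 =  - 2^1 * 47^1*421^1*48857^1  =  - 1933466918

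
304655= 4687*65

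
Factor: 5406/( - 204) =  - 2^( - 1 )*53^1  =  - 53/2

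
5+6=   11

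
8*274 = 2192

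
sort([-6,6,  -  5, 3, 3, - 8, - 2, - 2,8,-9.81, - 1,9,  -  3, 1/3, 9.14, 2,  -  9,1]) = [  -  9.81, - 9,- 8, - 6,-5 ,-3, - 2, - 2, - 1,1/3,1,  2,  3, 3,6, 8,9, 9.14 ]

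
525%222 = 81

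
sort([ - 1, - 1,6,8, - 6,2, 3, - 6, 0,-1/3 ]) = [-6, - 6, - 1,-1,-1/3 , 0, 2, 3, 6, 8]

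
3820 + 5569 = 9389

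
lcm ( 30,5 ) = 30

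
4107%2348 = 1759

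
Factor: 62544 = 2^4*3^1*1303^1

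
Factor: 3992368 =2^4*47^1*5309^1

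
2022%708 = 606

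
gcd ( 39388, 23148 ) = 4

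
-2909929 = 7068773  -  9978702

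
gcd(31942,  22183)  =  1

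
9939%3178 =405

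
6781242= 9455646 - 2674404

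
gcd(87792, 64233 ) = 3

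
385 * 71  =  27335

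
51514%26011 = 25503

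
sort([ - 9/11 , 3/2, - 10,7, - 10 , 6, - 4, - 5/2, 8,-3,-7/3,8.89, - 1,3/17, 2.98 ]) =[ - 10, - 10, - 4, - 3 ,-5/2,-7/3,-1, - 9/11,3/17 , 3/2,2.98, 6, 7,  8,8.89 ] 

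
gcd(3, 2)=1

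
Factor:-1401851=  - 11^1*31^1*4111^1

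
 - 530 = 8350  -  8880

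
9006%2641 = 1083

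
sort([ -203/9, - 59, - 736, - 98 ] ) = [ - 736, - 98, - 59, - 203/9] 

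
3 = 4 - 1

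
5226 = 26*201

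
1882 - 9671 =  - 7789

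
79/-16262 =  - 79/16262 =- 0.00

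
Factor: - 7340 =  -2^2 *5^1 *367^1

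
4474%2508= 1966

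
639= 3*213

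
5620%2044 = 1532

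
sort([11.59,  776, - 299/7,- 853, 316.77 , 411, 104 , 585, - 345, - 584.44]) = [ - 853, -584.44, - 345,  -  299/7, 11.59,104, 316.77, 411, 585, 776 ] 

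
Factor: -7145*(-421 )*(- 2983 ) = -5^1*19^1*157^1*421^1*1429^1 = - 8972998235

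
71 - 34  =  37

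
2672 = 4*668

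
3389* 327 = 1108203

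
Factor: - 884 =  - 2^2 * 13^1* 17^1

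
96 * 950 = 91200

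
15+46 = 61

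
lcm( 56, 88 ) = 616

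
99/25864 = 99/25864 = 0.00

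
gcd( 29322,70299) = 9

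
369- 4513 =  - 4144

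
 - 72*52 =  - 3744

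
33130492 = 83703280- 50572788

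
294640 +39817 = 334457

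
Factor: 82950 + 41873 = 124823^1 =124823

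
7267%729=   706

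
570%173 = 51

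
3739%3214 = 525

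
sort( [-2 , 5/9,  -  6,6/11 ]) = [ - 6,-2,6/11,5/9] 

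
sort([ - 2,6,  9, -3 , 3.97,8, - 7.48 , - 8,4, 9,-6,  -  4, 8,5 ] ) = [-8, - 7.48,- 6,-4,-3, - 2, 3.97,4,5,6,8,8,9 , 9]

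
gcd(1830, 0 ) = 1830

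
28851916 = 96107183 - 67255267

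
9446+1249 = 10695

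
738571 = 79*9349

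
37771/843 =37771/843=44.81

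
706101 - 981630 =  - 275529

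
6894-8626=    - 1732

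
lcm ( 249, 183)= 15189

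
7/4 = 1 + 3/4 = 1.75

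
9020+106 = 9126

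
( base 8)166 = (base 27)4a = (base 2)1110110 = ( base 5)433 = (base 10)118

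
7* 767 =5369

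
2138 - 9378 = -7240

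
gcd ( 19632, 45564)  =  12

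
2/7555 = 2/7555 = 0.00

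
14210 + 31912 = 46122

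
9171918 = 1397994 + 7773924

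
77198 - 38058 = 39140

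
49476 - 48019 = 1457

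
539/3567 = 539/3567= 0.15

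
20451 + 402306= 422757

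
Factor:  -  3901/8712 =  - 2^( - 3)  *  3^( - 2)*11^( - 2)*47^1 *83^1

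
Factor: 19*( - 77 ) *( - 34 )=49742 = 2^1 * 7^1*11^1 * 17^1*19^1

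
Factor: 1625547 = 3^1*7^1*11^1*31^1 * 227^1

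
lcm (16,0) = 0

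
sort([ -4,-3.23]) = [-4, - 3.23] 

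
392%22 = 18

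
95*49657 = 4717415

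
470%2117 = 470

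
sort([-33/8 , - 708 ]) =[ - 708, - 33/8]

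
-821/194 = -5 + 149/194 = - 4.23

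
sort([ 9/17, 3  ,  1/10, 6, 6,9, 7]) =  [ 1/10,9/17, 3,6,6 , 7, 9 ] 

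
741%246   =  3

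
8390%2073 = 98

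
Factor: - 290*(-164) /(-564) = -2^1*3^( - 1)*5^1*29^1 * 41^1*47^ ( - 1 ) = -11890/141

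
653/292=653/292= 2.24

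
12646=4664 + 7982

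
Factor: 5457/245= 3^1 * 5^ ( - 1 )*7^( - 2) * 17^1  *107^1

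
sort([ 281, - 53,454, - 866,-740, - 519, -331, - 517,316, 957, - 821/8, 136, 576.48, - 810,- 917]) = [-917, - 866, - 810,-740 , - 519 , - 517, - 331,-821/8, - 53, 136,281,316,454, 576.48,957]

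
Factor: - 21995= - 5^1* 53^1*83^1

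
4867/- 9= - 4867/9=- 540.78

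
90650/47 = 1928 + 34/47 = 1928.72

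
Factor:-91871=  - 13^1*37^1*191^1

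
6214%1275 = 1114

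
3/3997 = 3/3997 = 0.00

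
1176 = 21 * 56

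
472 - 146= 326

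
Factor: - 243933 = - 3^1*17^1*4783^1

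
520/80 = 6+1/2 = 6.50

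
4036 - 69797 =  - 65761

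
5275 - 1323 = 3952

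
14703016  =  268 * 54862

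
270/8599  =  270/8599= 0.03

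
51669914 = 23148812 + 28521102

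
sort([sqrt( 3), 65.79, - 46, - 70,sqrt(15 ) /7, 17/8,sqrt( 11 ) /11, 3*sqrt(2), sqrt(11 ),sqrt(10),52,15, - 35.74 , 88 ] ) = [ - 70,-46,-35.74, sqrt(11)/11, sqrt( 15 )/7,sqrt( 3),17/8,sqrt( 10), sqrt(11),3 * sqrt(2),15,52, 65.79,88] 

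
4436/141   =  4436/141 = 31.46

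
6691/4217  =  6691/4217 = 1.59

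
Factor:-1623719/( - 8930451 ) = 3^(-1) * 71^( - 1 )*251^1*6469^1*41927^( - 1)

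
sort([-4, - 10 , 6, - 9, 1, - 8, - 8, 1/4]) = [ - 10, - 9, - 8, - 8, - 4, 1/4,1, 6]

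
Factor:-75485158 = -2^1*7^1*5391797^1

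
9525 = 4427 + 5098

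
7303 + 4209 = 11512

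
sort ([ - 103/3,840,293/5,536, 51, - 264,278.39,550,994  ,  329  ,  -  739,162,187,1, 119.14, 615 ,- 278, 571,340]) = [ - 739, -278,- 264,  -  103/3, 1,51 , 293/5,  119.14,  162,187,278.39, 329, 340,536,550,  571,615,840, 994 ] 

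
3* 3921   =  11763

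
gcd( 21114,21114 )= 21114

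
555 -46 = 509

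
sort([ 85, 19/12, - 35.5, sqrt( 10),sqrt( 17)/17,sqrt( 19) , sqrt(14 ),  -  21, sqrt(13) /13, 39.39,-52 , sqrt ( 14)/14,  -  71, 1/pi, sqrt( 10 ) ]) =[ - 71 , - 52, - 35.5,  -  21, sqrt( 17)/17, sqrt(14)/14, sqrt(13) /13, 1/pi, 19/12, sqrt (10), sqrt(10),  sqrt(14), sqrt(19),39.39, 85]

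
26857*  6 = 161142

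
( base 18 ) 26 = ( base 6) 110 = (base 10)42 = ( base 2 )101010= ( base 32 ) 1A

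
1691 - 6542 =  - 4851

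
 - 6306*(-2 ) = 12612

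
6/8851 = 6/8851 = 0.00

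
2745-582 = 2163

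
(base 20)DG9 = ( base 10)5529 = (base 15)1989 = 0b1010110011001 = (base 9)7523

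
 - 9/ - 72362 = 9/72362=0.00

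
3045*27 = 82215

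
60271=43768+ 16503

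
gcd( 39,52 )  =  13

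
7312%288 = 112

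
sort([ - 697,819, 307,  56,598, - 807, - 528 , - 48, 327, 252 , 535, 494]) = [ - 807, - 697, - 528, - 48,56,252,307, 327, 494, 535, 598,819 ]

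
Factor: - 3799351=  - 43^1*149^1 *593^1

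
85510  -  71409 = 14101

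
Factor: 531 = 3^2 * 59^1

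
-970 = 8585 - 9555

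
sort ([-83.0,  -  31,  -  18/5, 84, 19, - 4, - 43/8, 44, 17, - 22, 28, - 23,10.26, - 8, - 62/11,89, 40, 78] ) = [ -83.0 , - 31, - 23, - 22, -8, - 62/11, - 43/8, - 4, - 18/5,10.26, 17, 19,28 , 40,44,78, 84,89]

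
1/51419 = 1/51419=   0.00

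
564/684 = 47/57 = 0.82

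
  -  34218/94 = -365 + 46/47 = -364.02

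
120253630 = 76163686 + 44089944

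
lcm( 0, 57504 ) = 0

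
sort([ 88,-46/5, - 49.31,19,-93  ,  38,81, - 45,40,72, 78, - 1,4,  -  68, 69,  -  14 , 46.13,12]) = [- 93, - 68, - 49.31,  -  45 , - 14, - 46/5,-1,4,12,19,38, 40,46.13, 69, 72,78, 81,  88]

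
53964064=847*63712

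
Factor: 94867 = 19^1*4993^1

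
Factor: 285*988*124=34915920 = 2^4*3^1*5^1*13^1*19^2*31^1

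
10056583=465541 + 9591042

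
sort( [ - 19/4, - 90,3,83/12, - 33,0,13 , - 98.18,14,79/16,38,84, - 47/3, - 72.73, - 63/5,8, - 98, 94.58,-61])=[ - 98.18, - 98,-90, - 72.73,  -  61, - 33, - 47/3,  -  63/5, - 19/4,0,3, 79/16,83/12,8,13,14,38,84,94.58] 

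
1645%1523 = 122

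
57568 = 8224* 7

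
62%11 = 7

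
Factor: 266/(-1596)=- 1/6=-2^( - 1)* 3^(-1 )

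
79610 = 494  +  79116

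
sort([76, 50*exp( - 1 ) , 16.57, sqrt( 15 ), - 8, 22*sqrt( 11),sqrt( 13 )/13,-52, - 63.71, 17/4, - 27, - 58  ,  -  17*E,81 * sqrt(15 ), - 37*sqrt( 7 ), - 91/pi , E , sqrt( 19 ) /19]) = [ - 37*sqrt (7 ), - 63.71, - 58, - 52, - 17*E, - 91/pi, - 27, - 8, sqrt(19 ) /19, sqrt (13)/13,E,sqrt( 15 ), 17/4,16.57, 50*exp( - 1 ),  22*sqrt( 11),  76,81* sqrt( 15 ) ] 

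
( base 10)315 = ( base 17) 119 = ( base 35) 90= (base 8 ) 473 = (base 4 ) 10323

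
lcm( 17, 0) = 0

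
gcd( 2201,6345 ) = 1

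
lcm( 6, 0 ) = 0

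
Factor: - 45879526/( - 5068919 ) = 2^1*7^1*11^1*23^1*151^( - 1 )*12953^1*33569^( - 1)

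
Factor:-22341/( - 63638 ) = 33/94 = 2^(  -  1 )*3^1 * 11^1*47^ ( - 1)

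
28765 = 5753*5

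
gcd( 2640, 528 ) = 528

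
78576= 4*19644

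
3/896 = 3/896 = 0.00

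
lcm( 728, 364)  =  728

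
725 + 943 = 1668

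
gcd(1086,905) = 181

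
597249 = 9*66361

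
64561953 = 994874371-930312418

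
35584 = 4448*8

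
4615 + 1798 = 6413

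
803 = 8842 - 8039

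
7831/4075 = 7831/4075 =1.92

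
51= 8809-8758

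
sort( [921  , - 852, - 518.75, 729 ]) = [ - 852, - 518.75,729,921 ]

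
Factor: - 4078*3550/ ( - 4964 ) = 5^2*17^(  -  1 )*71^1*73^(-1)*2039^1 =3619225/1241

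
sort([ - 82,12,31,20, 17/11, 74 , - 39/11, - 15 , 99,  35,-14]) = [  -  82 , - 15 ,-14,- 39/11,  17/11,12, 20, 31, 35,  74,99]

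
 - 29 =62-91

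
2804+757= 3561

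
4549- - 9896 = 14445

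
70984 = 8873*8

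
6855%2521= 1813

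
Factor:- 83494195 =-5^1*16698839^1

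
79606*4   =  318424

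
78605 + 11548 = 90153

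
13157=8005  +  5152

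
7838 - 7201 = 637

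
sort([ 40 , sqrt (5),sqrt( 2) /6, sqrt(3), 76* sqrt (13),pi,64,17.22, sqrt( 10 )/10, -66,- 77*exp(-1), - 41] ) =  [  -  66, -41,-77*exp( - 1), sqrt( 2 )/6,  sqrt( 10) /10, sqrt(3),sqrt( 5 ),pi, 17.22,  40,  64,76*sqrt(13 )]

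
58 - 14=44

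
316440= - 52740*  ( - 6)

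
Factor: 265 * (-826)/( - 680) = 21889/68 = 2^( - 2 )*7^1*17^( - 1)*53^1* 59^1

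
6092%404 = 32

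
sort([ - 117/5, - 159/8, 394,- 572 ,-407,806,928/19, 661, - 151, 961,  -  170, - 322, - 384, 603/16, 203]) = [-572, - 407, - 384, - 322, - 170, - 151,- 117/5, - 159/8,603/16,928/19,203, 394,661, 806, 961] 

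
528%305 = 223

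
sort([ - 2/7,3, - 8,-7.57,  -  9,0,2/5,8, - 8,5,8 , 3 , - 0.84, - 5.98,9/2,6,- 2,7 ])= [ - 9,-8,-8, - 7.57, - 5.98, - 2,  -  0.84, - 2/7, 0,2/5,3,3, 9/2,5,6,7,  8,8 ] 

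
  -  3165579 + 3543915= 378336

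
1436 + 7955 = 9391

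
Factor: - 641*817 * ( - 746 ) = 2^1 * 19^1*43^1 * 373^1 * 641^1 = 390677962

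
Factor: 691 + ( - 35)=2^4*41^1 =656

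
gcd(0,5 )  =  5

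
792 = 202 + 590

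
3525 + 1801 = 5326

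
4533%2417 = 2116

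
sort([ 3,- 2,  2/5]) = [ - 2,2/5,3]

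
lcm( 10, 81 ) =810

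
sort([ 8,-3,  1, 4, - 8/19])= [ - 3, - 8/19, 1 , 4,8]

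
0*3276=0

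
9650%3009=623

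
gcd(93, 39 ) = 3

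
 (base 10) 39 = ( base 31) 18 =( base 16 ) 27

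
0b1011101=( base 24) 3l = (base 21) 49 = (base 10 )93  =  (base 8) 135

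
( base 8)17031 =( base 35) 6a5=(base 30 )8gp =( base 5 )221310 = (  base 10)7705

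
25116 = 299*84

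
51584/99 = 51584/99 = 521.05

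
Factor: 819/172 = 2^(-2)*3^2 * 7^1*13^1* 43^( - 1 ) 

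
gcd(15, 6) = 3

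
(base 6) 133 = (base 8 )71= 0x39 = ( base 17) 36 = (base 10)57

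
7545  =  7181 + 364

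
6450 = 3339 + 3111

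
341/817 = 341/817 = 0.42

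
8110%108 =10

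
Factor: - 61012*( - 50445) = 2^2*3^2*5^1 * 7^1*19^1*59^1*2179^1 = 3077750340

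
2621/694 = 2621/694=3.78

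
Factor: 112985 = 5^1*59^1*383^1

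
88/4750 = 44/2375 = 0.02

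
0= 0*79213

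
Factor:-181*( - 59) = 59^1*181^1 = 10679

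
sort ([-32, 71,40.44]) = [-32, 40.44, 71]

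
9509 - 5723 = 3786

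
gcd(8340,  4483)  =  1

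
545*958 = 522110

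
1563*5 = 7815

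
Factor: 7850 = 2^1*5^2*157^1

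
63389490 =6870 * 9227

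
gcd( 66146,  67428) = 2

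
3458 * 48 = 165984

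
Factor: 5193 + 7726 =12919 = 12919^1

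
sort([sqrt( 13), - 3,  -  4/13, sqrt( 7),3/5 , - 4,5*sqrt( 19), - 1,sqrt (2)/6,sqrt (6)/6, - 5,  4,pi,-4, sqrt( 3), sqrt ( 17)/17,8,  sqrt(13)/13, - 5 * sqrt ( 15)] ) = [ - 5*sqrt(15), - 5, - 4, - 4,-3, - 1,  -  4/13,sqrt( 2)/6,sqrt( 17)/17 , sqrt( 13)/13, sqrt ( 6)/6, 3/5,sqrt( 3 ),sqrt( 7),pi,sqrt ( 13),4,8,5*sqrt(19 )] 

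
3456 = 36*96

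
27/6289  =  27/6289 = 0.00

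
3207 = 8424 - 5217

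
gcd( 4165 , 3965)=5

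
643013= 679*947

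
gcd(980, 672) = 28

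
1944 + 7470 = 9414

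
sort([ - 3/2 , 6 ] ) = [ - 3/2, 6] 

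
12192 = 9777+2415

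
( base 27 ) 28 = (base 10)62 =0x3e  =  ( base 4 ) 332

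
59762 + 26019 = 85781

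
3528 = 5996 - 2468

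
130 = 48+82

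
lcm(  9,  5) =45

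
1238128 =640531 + 597597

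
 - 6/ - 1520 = 3/760  =  0.00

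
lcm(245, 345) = 16905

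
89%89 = 0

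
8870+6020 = 14890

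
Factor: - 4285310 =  - 2^1*5^1*428531^1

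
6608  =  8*826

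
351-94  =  257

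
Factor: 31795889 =83^1*383083^1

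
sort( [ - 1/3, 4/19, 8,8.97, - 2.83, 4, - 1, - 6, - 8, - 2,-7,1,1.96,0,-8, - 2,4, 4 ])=[ - 8 ,-8, - 7,- 6  , - 2.83,  -  2, - 2, - 1,-1/3,0,4/19,1  ,  1.96 , 4,4,4,8, 8.97]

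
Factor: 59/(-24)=-2^( -3)*3^( - 1)*59^1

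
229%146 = 83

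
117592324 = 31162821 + 86429503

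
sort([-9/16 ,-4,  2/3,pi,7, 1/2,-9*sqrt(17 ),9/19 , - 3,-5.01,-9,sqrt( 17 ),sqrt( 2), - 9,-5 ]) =[ - 9*sqrt(17), - 9, - 9, - 5.01, - 5, - 4, - 3, - 9/16,9/19,1/2,  2/3,sqrt( 2 ) , pi,sqrt( 17),7] 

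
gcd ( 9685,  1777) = 1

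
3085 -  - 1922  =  5007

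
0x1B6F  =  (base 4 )1231233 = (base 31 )79h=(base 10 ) 7023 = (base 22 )eb5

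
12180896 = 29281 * 416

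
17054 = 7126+9928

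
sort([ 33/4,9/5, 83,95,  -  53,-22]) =[ - 53  , - 22,9/5,33/4,83,  95]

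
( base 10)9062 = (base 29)ame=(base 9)13378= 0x2366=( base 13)4181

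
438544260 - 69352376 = 369191884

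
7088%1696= 304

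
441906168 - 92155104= 349751064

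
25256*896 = 22629376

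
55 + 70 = 125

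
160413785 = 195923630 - 35509845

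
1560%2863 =1560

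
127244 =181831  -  54587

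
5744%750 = 494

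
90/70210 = 9/7021 = 0.00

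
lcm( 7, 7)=7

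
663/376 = 1 + 287/376  =  1.76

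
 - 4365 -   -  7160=2795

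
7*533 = 3731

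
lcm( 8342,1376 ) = 133472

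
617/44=14 + 1/44 = 14.02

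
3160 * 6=18960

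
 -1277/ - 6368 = 1277/6368 = 0.20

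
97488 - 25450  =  72038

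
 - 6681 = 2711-9392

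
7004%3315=374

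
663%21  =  12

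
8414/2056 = 4+ 95/1028  =  4.09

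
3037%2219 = 818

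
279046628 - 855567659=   -  576521031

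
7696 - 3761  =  3935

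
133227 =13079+120148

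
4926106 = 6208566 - 1282460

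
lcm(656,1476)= 5904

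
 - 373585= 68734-442319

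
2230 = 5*446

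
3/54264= 1/18088 = 0.00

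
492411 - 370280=122131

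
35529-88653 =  - 53124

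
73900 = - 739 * ( - 100)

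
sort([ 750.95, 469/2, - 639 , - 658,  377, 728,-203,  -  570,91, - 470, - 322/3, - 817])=[-817, - 658, - 639, - 570, - 470, - 203, - 322/3 , 91, 469/2,377,728, 750.95 ] 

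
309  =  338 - 29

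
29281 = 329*89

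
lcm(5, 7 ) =35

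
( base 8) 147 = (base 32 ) 37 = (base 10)103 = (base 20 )53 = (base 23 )4B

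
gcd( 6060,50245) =5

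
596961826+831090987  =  1428052813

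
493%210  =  73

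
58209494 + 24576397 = 82785891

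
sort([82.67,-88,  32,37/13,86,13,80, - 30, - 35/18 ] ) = [ - 88, - 30 , -35/18,37/13,13,32,  80,82.67, 86 ]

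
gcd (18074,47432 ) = 14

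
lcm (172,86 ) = 172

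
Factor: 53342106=2^1*3^1* 23^1*386537^1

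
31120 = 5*6224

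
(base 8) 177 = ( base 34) 3p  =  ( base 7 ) 241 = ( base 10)127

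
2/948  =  1/474 = 0.00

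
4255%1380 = 115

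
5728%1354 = 312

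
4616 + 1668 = 6284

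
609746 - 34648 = 575098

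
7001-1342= 5659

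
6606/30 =1101/5=220.20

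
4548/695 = 4548/695 = 6.54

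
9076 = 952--8124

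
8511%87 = 72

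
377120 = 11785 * 32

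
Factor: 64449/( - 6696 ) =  - 77/8 = -  2^( - 3 )*7^1*11^1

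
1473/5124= 491/1708  =  0.29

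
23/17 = 23/17 = 1.35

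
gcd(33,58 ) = 1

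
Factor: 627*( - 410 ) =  - 2^1*3^1*5^1 *11^1  *  19^1*41^1 = - 257070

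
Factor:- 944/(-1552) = 59^1 *97^( -1) = 59/97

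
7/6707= 7/6707 = 0.00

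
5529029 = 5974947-445918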